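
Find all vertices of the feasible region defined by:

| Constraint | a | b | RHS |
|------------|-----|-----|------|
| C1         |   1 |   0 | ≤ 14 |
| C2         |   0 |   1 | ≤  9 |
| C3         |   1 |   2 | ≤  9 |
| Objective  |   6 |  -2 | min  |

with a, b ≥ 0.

(0, 0), (9, 0), (0, 4.5)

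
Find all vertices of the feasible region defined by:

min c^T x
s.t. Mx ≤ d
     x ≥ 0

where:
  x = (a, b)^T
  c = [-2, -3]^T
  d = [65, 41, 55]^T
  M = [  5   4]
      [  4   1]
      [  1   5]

(0, 0), (10.25, 0), (9, 5), (5, 10), (0, 11)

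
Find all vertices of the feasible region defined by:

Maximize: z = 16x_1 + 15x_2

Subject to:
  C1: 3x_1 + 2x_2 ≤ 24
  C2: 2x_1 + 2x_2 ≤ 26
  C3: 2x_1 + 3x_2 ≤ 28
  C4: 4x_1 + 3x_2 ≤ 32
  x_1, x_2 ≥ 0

(0, 0), (8, 0), (2, 8), (0, 9.333)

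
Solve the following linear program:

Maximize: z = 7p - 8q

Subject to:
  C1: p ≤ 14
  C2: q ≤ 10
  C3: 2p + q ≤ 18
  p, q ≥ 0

Evaluate the objective at each vertex of the feasible region:
  z(0, 0) = 0
  z(9, 0) = 63  ←
  z(4, 10) = -52
  z(0, 10) = -80
The maximum is at p = 9, q = 0.

p = 9, q = 0, z = 63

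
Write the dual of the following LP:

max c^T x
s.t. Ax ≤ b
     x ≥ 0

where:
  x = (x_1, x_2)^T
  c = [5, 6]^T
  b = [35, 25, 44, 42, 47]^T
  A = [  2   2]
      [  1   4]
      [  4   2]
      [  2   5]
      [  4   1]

Primal max cᵀx s.t. Ax ≤ b, x ≥ 0  →  Dual min bᵀy s.t. Aᵀy ≥ c, y ≥ 0.

Minimize: z = 35y1 + 25y2 + 44y3 + 42y4 + 47y5

Subject to:
  2y1 + y2 + 4y3 + 2y4 + 4y5 ≥ 5
  2y1 + 4y2 + 2y3 + 5y4 + y5 ≥ 6
  y1, y2, y3, y4, y5 ≥ 0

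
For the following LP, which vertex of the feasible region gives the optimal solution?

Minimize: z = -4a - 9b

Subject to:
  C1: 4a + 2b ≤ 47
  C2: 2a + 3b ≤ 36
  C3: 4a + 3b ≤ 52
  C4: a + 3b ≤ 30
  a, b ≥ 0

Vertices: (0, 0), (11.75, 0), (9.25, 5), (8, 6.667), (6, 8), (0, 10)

Evaluate the objective at each vertex of the feasible region:
  z(0, 0) = 0
  z(11.75, 0) = -47
  z(9.25, 5) = -82
  z(8, 6.667) = -92
  z(6, 8) = -96  ←
  z(0, 10) = -90
The minimum is at a = 6, b = 8.

(6, 8)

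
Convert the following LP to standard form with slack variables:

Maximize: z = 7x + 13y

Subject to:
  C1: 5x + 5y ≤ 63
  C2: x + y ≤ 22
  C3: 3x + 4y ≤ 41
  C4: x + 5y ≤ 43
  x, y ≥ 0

max z = 7x + 13y

s.t.
  5x + 5y + s1 = 63
  x + y + s2 = 22
  3x + 4y + s3 = 41
  x + 5y + s4 = 43
  x, y, s1, s2, s3, s4 ≥ 0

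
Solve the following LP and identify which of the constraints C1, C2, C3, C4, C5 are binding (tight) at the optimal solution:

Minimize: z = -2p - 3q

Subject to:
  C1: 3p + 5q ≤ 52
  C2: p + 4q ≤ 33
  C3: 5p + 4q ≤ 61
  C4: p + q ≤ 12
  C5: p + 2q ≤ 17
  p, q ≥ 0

At p = 7, q = 5, compute slack b - a·x for each constraint:
  C1: 52 − 46 = 6  (slack)
  C2: 33 − 27 = 6  (slack)
  C3: 61 − 55 = 6  (slack)
  C4: 12 − 12 = 0  (binding)
  C5: 17 − 17 = 0  (binding)

Optimal: p = 7, q = 5
Binding: C4, C5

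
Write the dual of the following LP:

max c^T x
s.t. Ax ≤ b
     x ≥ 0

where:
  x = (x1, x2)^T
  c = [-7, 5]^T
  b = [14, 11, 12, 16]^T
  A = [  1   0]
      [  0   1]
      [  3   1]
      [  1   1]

Primal max cᵀx s.t. Ax ≤ b, x ≥ 0  →  Dual min bᵀy s.t. Aᵀy ≥ c, y ≥ 0.

Minimize: z = 14y1 + 11y2 + 12y3 + 16y4

Subject to:
  y1 + 3y3 + y4 ≥ -7
  y2 + y3 + y4 ≥ 5
  y1, y2, y3, y4 ≥ 0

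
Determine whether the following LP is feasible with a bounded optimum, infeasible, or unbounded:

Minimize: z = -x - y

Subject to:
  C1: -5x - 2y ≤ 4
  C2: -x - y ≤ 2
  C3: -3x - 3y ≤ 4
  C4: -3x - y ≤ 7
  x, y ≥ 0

Unbounded (objective can decrease without bound)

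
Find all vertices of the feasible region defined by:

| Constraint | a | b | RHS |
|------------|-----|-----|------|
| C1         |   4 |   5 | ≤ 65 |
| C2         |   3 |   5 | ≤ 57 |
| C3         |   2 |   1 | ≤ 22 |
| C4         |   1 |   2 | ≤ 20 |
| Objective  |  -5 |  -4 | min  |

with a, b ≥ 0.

(0, 0), (11, 0), (8, 6), (0, 10)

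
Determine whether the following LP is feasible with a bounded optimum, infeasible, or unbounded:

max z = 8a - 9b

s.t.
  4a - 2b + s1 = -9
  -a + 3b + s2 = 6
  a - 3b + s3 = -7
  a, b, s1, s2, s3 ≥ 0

Infeasible (no feasible solution exists)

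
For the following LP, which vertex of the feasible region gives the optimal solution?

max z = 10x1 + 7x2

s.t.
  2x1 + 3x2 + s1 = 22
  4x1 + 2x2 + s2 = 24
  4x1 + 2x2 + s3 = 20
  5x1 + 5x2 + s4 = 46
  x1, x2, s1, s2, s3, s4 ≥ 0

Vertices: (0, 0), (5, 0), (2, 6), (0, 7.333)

Evaluate the objective at each vertex of the feasible region:
  z(0, 0) = 0
  z(5, 0) = 50
  z(2, 6) = 62  ←
  z(0, 7.333) = 51.33
The maximum is at x1 = 2, x2 = 6.

(2, 6)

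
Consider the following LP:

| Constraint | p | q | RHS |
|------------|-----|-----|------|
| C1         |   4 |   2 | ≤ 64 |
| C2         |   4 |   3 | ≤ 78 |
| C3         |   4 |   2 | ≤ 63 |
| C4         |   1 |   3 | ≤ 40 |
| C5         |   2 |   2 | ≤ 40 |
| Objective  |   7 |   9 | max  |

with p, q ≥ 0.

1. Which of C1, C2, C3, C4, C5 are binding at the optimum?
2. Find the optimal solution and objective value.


1. C4, C5
2. p = 10, q = 10, z = 160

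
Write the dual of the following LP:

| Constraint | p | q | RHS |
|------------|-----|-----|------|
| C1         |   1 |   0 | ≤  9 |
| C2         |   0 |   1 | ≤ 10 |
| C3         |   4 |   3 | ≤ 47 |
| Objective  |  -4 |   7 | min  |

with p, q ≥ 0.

Primal min cᵀx s.t. Ax ≤ b, x ≥ 0  →  Dual max −bᵀy s.t. Aᵀy ≥ −c, y ≥ 0.

Maximize: z = -9y1 - 10y2 - 47y3

Subject to:
  y1 + 4y3 ≥ 4
  y2 + 3y3 ≥ -7
  y1, y2, y3 ≥ 0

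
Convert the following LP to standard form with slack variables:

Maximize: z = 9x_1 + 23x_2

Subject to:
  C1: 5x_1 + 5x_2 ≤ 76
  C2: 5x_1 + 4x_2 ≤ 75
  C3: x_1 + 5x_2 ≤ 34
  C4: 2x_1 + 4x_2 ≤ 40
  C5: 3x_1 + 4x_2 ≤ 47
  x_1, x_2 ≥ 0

max z = 9x_1 + 23x_2

s.t.
  5x_1 + 5x_2 + s1 = 76
  5x_1 + 4x_2 + s2 = 75
  x_1 + 5x_2 + s3 = 34
  2x_1 + 4x_2 + s4 = 40
  3x_1 + 4x_2 + s5 = 47
  x_1, x_2, s1, s2, s3, s4, s5 ≥ 0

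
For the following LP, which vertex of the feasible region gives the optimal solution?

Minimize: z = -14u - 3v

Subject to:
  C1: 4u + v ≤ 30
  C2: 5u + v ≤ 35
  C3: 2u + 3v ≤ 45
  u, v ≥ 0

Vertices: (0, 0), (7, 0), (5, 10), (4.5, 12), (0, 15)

Evaluate the objective at each vertex of the feasible region:
  z(0, 0) = 0
  z(7, 0) = -98
  z(5, 10) = -100  ←
  z(4.5, 12) = -99
  z(0, 15) = -45
The minimum is at u = 5, v = 10.

(5, 10)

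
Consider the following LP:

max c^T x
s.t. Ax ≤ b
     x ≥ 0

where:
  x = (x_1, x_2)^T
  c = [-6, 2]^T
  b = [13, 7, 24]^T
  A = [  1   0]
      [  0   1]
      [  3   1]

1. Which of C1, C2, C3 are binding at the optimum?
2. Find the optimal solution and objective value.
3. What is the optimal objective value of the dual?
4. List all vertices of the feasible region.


1. C2
2. x_1 = 0, x_2 = 7, z = 14
3. 14
4. (0, 0), (8, 0), (5.667, 7), (0, 7)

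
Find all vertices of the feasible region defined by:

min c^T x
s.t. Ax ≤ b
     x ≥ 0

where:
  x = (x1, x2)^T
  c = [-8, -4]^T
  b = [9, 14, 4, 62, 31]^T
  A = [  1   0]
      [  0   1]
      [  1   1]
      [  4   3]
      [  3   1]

(0, 0), (4, 0), (0, 4)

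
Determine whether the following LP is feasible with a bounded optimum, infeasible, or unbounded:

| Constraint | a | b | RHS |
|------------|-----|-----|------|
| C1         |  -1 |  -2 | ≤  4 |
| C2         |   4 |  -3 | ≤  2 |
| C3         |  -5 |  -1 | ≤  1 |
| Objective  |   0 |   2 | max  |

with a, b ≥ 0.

Unbounded (objective can increase without bound)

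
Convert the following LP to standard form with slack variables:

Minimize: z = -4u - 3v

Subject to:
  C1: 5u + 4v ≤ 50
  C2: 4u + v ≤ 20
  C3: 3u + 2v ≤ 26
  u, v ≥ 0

min z = -4u - 3v

s.t.
  5u + 4v + s1 = 50
  4u + v + s2 = 20
  3u + 2v + s3 = 26
  u, v, s1, s2, s3 ≥ 0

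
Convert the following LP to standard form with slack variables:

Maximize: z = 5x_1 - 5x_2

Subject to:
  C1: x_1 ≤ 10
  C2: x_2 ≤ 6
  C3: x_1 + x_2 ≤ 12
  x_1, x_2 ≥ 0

max z = 5x_1 - 5x_2

s.t.
  x_1 + s1 = 10
  x_2 + s2 = 6
  x_1 + x_2 + s3 = 12
  x_1, x_2, s1, s2, s3 ≥ 0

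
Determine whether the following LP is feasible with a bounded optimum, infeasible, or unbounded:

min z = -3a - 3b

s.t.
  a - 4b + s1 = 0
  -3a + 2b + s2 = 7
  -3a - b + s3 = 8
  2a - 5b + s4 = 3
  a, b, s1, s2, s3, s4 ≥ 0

Unbounded (objective can decrease without bound)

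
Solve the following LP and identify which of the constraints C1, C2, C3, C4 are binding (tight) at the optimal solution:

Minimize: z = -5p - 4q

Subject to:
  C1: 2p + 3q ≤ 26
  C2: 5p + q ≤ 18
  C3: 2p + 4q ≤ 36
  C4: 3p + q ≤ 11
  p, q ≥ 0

At p = 1, q = 8, compute slack b - a·x for each constraint:
  C1: 26 − 26 = 0  (binding)
  C2: 18 − 13 = 5  (slack)
  C3: 36 − 34 = 2  (slack)
  C4: 11 − 11 = 0  (binding)

Optimal: p = 1, q = 8
Binding: C1, C4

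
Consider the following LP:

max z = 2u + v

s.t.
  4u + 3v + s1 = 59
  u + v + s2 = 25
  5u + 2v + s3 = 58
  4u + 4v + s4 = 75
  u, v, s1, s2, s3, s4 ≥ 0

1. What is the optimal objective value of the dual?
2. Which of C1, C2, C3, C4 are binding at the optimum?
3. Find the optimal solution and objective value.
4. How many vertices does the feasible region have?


1. 25
2. C1, C3
3. u = 8, v = 9, z = 25
4. 5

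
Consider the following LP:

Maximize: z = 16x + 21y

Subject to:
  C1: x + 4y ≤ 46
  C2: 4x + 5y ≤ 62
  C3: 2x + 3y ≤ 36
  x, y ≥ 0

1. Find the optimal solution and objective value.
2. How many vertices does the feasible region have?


1. x = 3, y = 10, z = 258
2. 5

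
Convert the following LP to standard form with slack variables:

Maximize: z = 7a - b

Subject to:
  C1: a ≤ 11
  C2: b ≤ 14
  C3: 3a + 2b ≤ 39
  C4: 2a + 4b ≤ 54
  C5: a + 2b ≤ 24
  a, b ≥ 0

max z = 7a - b

s.t.
  a + s1 = 11
  b + s2 = 14
  3a + 2b + s3 = 39
  2a + 4b + s4 = 54
  a + 2b + s5 = 24
  a, b, s1, s2, s3, s4, s5 ≥ 0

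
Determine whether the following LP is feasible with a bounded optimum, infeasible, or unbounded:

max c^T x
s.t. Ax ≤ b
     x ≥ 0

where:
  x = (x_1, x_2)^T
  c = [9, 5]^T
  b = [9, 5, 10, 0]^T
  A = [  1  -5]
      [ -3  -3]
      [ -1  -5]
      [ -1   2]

Unbounded (objective can increase without bound)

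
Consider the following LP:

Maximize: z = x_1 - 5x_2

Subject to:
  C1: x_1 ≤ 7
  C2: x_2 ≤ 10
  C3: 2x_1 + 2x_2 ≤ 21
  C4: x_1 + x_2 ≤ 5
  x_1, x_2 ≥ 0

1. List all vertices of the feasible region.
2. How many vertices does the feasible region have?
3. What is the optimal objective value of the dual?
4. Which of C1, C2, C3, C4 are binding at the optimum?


1. (0, 0), (5, 0), (0, 5)
2. 3
3. 5
4. C4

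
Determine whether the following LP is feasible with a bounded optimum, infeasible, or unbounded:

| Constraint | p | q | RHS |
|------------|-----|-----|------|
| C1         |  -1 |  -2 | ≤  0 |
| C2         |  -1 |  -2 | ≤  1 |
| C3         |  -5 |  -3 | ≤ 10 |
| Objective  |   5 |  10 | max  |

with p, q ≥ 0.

Unbounded (objective can increase without bound)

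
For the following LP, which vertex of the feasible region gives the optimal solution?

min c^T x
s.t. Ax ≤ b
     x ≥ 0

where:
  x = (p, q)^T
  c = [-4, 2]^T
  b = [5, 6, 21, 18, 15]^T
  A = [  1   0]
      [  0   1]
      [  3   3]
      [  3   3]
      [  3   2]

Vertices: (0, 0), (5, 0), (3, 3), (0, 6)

Evaluate the objective at each vertex of the feasible region:
  z(0, 0) = 0
  z(5, 0) = -20  ←
  z(3, 3) = -6
  z(0, 6) = 12
The minimum is at p = 5, q = 0.

(5, 0)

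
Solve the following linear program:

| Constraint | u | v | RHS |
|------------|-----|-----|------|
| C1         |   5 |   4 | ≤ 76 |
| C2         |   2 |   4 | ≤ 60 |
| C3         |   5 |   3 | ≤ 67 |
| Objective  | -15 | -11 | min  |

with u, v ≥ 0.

Evaluate the objective at each vertex of the feasible region:
  z(0, 0) = 0
  z(13.4, 0) = -201
  z(8, 9) = -219  ←
  z(5.333, 12.33) = -215.7
  z(0, 15) = -165
The minimum is at u = 8, v = 9.

u = 8, v = 9, z = -219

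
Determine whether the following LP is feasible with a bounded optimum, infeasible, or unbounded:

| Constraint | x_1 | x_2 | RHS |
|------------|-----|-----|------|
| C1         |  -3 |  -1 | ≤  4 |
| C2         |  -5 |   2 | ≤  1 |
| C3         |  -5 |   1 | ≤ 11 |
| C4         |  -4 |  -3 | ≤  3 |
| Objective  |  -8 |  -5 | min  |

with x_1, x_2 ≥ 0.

Unbounded (objective can decrease without bound)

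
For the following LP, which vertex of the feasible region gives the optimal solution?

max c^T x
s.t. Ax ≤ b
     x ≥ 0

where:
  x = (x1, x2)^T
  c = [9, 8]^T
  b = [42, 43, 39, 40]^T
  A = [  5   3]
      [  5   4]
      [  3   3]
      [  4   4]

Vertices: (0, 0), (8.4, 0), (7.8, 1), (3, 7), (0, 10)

Evaluate the objective at each vertex of the feasible region:
  z(0, 0) = 0
  z(8.4, 0) = 75.6
  z(7.8, 1) = 78.2
  z(3, 7) = 83  ←
  z(0, 10) = 80
The maximum is at x1 = 3, x2 = 7.

(3, 7)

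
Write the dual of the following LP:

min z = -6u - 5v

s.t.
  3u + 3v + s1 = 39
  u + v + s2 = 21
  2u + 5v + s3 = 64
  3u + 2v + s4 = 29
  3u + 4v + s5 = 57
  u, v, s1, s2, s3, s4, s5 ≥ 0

Primal min cᵀx s.t. Ax ≤ b, x ≥ 0  →  Dual max −bᵀy s.t. Aᵀy ≥ −c, y ≥ 0.

Maximize: z = -39y1 - 21y2 - 64y3 - 29y4 - 57y5

Subject to:
  3y1 + y2 + 2y3 + 3y4 + 3y5 ≥ 6
  3y1 + y2 + 5y3 + 2y4 + 4y5 ≥ 5
  y1, y2, y3, y4, y5 ≥ 0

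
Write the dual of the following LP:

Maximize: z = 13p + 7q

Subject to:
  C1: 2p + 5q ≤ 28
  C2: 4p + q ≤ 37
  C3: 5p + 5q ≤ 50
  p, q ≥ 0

Primal max cᵀx s.t. Ax ≤ b, x ≥ 0  →  Dual min bᵀy s.t. Aᵀy ≥ c, y ≥ 0.

Minimize: z = 28y1 + 37y2 + 50y3

Subject to:
  2y1 + 4y2 + 5y3 ≥ 13
  5y1 + y2 + 5y3 ≥ 7
  y1, y2, y3 ≥ 0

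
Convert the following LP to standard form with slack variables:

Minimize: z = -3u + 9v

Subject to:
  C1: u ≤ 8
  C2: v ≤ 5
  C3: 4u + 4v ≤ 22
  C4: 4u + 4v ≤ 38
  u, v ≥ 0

min z = -3u + 9v

s.t.
  u + s1 = 8
  v + s2 = 5
  4u + 4v + s3 = 22
  4u + 4v + s4 = 38
  u, v, s1, s2, s3, s4 ≥ 0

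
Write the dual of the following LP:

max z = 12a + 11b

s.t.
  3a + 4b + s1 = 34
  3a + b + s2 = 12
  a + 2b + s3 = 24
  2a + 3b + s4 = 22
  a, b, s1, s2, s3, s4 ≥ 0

Primal max cᵀx s.t. Ax ≤ b, x ≥ 0  →  Dual min bᵀy s.t. Aᵀy ≥ c, y ≥ 0.

Minimize: z = 34y1 + 12y2 + 24y3 + 22y4

Subject to:
  3y1 + 3y2 + y3 + 2y4 ≥ 12
  4y1 + y2 + 2y3 + 3y4 ≥ 11
  y1, y2, y3, y4 ≥ 0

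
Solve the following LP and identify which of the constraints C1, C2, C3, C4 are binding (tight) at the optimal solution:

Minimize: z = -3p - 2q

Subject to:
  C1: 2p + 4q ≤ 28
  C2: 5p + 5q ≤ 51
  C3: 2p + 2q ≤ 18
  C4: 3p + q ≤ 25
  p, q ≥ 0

At p = 8, q = 1, compute slack b - a·x for each constraint:
  C1: 28 − 20 = 8  (slack)
  C2: 51 − 45 = 6  (slack)
  C3: 18 − 18 = 0  (binding)
  C4: 25 − 25 = 0  (binding)

Optimal: p = 8, q = 1
Binding: C3, C4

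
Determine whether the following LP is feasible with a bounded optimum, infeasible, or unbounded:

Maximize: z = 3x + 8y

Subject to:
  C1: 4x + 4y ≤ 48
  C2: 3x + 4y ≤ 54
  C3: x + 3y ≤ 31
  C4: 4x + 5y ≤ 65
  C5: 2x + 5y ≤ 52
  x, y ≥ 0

Feasible with a bounded optimal solution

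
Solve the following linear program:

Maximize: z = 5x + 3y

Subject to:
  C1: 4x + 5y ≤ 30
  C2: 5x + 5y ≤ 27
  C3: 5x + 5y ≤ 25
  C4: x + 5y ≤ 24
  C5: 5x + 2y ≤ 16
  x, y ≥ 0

Evaluate the objective at each vertex of the feasible region:
  z(0, 0) = 0
  z(3.2, 0) = 16
  z(2, 3) = 19  ←
  z(0.25, 4.75) = 15.5
  z(0, 4.8) = 14.4
The maximum is at x = 2, y = 3.

x = 2, y = 3, z = 19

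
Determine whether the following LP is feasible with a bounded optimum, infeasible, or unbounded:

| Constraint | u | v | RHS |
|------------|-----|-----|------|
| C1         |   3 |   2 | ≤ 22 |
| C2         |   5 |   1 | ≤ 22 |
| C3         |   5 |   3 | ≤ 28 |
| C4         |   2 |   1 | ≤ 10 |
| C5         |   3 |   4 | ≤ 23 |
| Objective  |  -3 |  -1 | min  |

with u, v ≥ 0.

Feasible with a bounded optimal solution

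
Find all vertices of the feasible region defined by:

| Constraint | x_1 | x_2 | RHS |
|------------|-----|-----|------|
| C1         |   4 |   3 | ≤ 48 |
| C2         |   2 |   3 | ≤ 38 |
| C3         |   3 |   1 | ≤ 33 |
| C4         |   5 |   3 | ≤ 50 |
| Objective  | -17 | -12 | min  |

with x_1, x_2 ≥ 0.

(0, 0), (10, 0), (4, 10), (0, 12.67)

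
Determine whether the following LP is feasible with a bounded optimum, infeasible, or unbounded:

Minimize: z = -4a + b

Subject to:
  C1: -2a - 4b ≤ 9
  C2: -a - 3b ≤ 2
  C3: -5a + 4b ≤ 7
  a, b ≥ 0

Unbounded (objective can decrease without bound)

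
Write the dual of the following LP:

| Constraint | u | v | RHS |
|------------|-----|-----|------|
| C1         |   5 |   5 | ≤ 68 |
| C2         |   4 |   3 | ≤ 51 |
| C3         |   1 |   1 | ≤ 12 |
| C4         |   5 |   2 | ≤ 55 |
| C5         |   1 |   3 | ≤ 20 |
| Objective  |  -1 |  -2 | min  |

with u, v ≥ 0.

Primal min cᵀx s.t. Ax ≤ b, x ≥ 0  →  Dual max −bᵀy s.t. Aᵀy ≥ −c, y ≥ 0.

Maximize: z = -68y1 - 51y2 - 12y3 - 55y4 - 20y5

Subject to:
  5y1 + 4y2 + y3 + 5y4 + y5 ≥ 1
  5y1 + 3y2 + y3 + 2y4 + 3y5 ≥ 2
  y1, y2, y3, y4, y5 ≥ 0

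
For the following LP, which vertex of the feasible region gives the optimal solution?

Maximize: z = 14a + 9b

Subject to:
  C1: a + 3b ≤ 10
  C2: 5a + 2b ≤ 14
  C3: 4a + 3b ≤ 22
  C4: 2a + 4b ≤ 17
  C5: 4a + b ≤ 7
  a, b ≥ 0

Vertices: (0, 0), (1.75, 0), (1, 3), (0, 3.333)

Evaluate the objective at each vertex of the feasible region:
  z(0, 0) = 0
  z(1.75, 0) = 24.5
  z(1, 3) = 41  ←
  z(0, 3.333) = 30
The maximum is at a = 1, b = 3.

(1, 3)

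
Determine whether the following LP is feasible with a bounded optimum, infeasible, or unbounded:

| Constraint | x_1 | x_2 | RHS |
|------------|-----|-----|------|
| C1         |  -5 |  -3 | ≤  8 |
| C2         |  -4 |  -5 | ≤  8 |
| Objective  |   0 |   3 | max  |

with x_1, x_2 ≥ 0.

Unbounded (objective can increase without bound)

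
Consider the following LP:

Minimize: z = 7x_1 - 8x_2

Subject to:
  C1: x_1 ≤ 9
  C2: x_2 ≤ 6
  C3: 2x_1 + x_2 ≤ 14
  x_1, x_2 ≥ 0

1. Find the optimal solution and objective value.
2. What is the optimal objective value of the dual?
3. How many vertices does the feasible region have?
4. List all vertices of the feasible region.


1. x_1 = 0, x_2 = 6, z = -48
2. -48
3. 4
4. (0, 0), (7, 0), (4, 6), (0, 6)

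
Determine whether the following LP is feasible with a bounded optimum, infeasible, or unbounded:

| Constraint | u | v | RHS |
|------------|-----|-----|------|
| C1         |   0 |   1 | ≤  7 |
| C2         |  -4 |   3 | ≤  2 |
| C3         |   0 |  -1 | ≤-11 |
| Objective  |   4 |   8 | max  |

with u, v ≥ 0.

Infeasible (no feasible solution exists)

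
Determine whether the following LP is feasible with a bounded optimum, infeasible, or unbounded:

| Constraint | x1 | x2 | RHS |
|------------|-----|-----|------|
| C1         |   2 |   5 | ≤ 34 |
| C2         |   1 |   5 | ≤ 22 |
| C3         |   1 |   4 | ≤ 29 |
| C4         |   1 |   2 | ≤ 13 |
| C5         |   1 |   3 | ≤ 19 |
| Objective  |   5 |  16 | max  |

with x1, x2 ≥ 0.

Feasible with a bounded optimal solution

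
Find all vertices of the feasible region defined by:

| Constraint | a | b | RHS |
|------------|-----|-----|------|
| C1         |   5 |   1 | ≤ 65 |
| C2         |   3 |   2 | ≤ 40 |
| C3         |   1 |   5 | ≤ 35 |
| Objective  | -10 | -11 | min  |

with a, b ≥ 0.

(0, 0), (13, 0), (12.86, 0.7143), (10, 5), (0, 7)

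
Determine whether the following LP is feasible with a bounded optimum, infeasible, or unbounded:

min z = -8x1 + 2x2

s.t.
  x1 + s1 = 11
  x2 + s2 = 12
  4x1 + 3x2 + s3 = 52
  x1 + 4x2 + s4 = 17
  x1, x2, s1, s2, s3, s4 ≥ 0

Feasible with a bounded optimal solution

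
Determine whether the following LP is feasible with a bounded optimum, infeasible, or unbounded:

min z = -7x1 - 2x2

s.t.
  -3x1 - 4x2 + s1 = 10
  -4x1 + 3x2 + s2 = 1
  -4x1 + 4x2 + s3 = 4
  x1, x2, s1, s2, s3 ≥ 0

Unbounded (objective can decrease without bound)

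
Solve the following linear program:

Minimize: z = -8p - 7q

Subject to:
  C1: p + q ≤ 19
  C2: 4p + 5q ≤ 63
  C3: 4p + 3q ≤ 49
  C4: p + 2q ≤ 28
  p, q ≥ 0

Evaluate the objective at each vertex of the feasible region:
  z(0, 0) = 0
  z(12.25, 0) = -98
  z(7, 7) = -105  ←
  z(0, 12.6) = -88.2
The minimum is at p = 7, q = 7.

p = 7, q = 7, z = -105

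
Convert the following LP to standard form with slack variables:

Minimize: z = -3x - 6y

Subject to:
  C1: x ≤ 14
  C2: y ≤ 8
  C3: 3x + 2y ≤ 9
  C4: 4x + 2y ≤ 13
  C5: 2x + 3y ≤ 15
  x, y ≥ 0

min z = -3x - 6y

s.t.
  x + s1 = 14
  y + s2 = 8
  3x + 2y + s3 = 9
  4x + 2y + s4 = 13
  2x + 3y + s5 = 15
  x, y, s1, s2, s3, s4, s5 ≥ 0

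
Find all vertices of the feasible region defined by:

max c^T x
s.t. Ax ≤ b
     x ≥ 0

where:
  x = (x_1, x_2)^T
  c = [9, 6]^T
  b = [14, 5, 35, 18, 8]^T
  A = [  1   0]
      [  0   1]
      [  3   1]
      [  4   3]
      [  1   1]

(0, 0), (4.5, 0), (0.75, 5), (0, 5)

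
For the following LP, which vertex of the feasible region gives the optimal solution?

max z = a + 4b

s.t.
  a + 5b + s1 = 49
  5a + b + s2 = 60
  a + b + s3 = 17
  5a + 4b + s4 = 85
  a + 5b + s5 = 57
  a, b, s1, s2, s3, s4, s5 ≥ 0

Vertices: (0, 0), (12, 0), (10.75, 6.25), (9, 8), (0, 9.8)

Evaluate the objective at each vertex of the feasible region:
  z(0, 0) = 0
  z(12, 0) = 12
  z(10.75, 6.25) = 35.75
  z(9, 8) = 41  ←
  z(0, 9.8) = 39.2
The maximum is at a = 9, b = 8.

(9, 8)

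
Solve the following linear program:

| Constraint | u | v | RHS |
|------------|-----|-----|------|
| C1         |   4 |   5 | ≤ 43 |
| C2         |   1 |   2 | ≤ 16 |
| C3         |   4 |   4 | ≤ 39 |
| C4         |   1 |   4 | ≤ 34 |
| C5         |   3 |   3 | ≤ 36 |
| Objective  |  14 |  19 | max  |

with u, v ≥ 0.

Evaluate the objective at each vertex of the feasible region:
  z(0, 0) = 0
  z(9.75, 0) = 136.5
  z(5.75, 4) = 156.5
  z(2, 7) = 161  ←
  z(0, 8) = 152
The maximum is at u = 2, v = 7.

u = 2, v = 7, z = 161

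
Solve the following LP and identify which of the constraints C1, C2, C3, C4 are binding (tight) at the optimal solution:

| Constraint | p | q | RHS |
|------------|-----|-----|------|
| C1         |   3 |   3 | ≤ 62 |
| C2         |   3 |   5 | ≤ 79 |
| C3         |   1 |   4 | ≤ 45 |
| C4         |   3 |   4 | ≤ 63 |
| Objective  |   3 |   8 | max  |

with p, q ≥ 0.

At p = 9, q = 9, compute slack b - a·x for each constraint:
  C1: 62 − 54 = 8  (slack)
  C2: 79 − 72 = 7  (slack)
  C3: 45 − 45 = 0  (binding)
  C4: 63 − 63 = 0  (binding)

Optimal: p = 9, q = 9
Binding: C3, C4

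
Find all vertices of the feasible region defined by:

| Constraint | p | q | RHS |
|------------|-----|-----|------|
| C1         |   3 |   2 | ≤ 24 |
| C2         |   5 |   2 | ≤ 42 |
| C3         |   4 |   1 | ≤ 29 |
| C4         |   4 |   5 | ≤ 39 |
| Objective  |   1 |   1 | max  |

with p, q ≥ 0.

(0, 0), (7.25, 0), (6.8, 1.8), (6, 3), (0, 7.8)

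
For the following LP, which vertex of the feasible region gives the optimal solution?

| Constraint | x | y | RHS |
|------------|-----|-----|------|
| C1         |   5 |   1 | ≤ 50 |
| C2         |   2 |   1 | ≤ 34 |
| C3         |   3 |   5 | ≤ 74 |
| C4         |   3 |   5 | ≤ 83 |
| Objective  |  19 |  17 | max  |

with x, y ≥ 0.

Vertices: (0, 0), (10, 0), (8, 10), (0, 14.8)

Evaluate the objective at each vertex of the feasible region:
  z(0, 0) = 0
  z(10, 0) = 190
  z(8, 10) = 322  ←
  z(0, 14.8) = 251.6
The maximum is at x = 8, y = 10.

(8, 10)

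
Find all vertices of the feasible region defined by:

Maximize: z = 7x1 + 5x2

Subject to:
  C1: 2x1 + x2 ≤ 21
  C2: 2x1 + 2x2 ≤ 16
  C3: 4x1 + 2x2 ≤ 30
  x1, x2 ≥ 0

(0, 0), (7.5, 0), (7, 1), (0, 8)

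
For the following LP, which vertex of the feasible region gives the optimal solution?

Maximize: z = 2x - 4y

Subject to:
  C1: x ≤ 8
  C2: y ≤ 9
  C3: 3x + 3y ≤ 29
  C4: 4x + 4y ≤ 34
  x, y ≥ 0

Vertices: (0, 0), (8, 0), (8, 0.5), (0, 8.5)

Evaluate the objective at each vertex of the feasible region:
  z(0, 0) = 0
  z(8, 0) = 16  ←
  z(8, 0.5) = 14
  z(0, 8.5) = -34
The maximum is at x = 8, y = 0.

(8, 0)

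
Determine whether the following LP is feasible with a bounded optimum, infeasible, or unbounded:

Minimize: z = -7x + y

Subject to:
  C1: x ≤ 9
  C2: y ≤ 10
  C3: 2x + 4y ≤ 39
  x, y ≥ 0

Feasible with a bounded optimal solution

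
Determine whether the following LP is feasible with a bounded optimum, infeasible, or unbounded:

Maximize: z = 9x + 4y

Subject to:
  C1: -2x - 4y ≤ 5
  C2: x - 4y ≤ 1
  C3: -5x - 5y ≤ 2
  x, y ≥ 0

Unbounded (objective can increase without bound)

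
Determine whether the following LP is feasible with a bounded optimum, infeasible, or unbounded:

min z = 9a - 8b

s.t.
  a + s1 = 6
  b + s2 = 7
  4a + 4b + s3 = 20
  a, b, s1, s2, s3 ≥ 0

Feasible with a bounded optimal solution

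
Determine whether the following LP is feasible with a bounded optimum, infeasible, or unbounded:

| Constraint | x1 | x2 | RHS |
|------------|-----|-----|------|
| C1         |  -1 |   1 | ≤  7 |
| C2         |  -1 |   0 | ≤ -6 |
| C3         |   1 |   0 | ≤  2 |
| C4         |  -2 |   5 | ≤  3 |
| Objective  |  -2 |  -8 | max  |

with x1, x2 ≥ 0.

Infeasible (no feasible solution exists)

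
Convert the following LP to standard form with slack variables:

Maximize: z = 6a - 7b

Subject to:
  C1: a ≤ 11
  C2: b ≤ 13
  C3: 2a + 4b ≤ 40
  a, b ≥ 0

max z = 6a - 7b

s.t.
  a + s1 = 11
  b + s2 = 13
  2a + 4b + s3 = 40
  a, b, s1, s2, s3 ≥ 0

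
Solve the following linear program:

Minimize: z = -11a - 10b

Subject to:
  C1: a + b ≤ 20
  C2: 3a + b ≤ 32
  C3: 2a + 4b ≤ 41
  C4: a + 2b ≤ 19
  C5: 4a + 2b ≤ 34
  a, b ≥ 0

Evaluate the objective at each vertex of the feasible region:
  z(0, 0) = 0
  z(8.5, 0) = -93.5
  z(5, 7) = -125  ←
  z(0, 9.5) = -95
The minimum is at a = 5, b = 7.

a = 5, b = 7, z = -125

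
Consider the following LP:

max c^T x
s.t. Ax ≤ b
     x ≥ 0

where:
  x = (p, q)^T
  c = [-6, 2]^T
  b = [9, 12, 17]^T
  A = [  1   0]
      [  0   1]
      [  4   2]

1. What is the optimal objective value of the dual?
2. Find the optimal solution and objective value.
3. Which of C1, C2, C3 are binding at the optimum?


1. 17
2. p = 0, q = 8.5, z = 17
3. C3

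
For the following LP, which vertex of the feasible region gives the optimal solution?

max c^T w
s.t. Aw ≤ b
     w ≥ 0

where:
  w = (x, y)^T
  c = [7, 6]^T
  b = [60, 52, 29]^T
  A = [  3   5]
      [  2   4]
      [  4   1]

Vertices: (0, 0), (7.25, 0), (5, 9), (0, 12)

Evaluate the objective at each vertex of the feasible region:
  z(0, 0) = 0
  z(7.25, 0) = 50.75
  z(5, 9) = 89  ←
  z(0, 12) = 72
The maximum is at x = 5, y = 9.

(5, 9)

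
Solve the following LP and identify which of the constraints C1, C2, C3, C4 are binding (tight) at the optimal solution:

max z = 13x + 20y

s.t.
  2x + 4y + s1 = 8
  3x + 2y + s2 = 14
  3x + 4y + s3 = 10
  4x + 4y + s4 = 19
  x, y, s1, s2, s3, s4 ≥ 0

At x = 2, y = 1, compute slack b - a·x for each constraint:
  C1: 8 − 8 = 0  (binding)
  C2: 14 − 8 = 6  (slack)
  C3: 10 − 10 = 0  (binding)
  C4: 19 − 12 = 7  (slack)

Optimal: x = 2, y = 1
Binding: C1, C3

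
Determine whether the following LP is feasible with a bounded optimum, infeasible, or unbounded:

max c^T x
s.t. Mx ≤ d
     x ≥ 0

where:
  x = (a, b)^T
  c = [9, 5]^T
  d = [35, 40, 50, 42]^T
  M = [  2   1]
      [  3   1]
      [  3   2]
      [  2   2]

Feasible with a bounded optimal solution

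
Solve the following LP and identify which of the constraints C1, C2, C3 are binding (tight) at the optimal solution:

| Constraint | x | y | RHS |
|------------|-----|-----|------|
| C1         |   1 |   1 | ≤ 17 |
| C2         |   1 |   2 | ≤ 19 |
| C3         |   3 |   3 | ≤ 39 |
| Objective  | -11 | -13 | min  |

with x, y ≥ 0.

At x = 7, y = 6, compute slack b - a·x for each constraint:
  C1: 17 − 13 = 4  (slack)
  C2: 19 − 19 = 0  (binding)
  C3: 39 − 39 = 0  (binding)

Optimal: x = 7, y = 6
Binding: C2, C3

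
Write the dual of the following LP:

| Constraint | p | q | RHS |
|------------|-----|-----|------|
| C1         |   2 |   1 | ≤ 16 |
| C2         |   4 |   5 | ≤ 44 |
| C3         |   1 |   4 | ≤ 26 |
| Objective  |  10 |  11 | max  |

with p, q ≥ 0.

Primal max cᵀx s.t. Ax ≤ b, x ≥ 0  →  Dual min bᵀy s.t. Aᵀy ≥ c, y ≥ 0.

Minimize: z = 16y1 + 44y2 + 26y3

Subject to:
  2y1 + 4y2 + y3 ≥ 10
  y1 + 5y2 + 4y3 ≥ 11
  y1, y2, y3 ≥ 0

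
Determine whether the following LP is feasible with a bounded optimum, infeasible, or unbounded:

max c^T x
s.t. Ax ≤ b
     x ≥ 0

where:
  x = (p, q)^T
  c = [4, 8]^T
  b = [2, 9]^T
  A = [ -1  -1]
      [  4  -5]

Unbounded (objective can increase without bound)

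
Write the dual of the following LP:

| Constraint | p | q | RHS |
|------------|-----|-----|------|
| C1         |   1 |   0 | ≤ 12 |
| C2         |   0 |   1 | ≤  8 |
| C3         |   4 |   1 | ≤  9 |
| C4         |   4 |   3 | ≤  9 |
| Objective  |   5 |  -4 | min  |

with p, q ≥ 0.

Primal min cᵀx s.t. Ax ≤ b, x ≥ 0  →  Dual max −bᵀy s.t. Aᵀy ≥ −c, y ≥ 0.

Maximize: z = -12y1 - 8y2 - 9y3 - 9y4

Subject to:
  y1 + 4y3 + 4y4 ≥ -5
  y2 + y3 + 3y4 ≥ 4
  y1, y2, y3, y4 ≥ 0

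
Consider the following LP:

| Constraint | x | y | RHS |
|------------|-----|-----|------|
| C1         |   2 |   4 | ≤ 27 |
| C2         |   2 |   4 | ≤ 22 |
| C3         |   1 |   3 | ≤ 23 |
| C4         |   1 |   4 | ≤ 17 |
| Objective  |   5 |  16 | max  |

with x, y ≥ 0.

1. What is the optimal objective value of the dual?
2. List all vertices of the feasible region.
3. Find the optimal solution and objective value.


1. 73
2. (0, 0), (11, 0), (5, 3), (0, 4.25)
3. x = 5, y = 3, z = 73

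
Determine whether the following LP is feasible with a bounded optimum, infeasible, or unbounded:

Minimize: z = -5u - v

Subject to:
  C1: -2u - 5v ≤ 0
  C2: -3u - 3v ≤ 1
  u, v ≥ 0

Unbounded (objective can decrease without bound)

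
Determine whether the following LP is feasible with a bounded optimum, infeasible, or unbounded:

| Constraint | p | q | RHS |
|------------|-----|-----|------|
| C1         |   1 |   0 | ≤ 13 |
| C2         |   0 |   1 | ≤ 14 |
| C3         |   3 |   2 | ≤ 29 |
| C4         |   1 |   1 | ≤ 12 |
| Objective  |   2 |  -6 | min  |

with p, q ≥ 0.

Feasible with a bounded optimal solution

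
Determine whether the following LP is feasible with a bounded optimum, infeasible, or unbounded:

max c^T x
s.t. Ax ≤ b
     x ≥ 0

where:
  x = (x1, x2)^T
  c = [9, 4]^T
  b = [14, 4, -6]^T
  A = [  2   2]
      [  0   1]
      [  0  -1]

Infeasible (no feasible solution exists)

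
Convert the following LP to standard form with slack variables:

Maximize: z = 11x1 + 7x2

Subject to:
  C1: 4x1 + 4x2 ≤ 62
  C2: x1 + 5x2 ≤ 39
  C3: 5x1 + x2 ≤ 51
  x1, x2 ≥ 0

max z = 11x1 + 7x2

s.t.
  4x1 + 4x2 + s1 = 62
  x1 + 5x2 + s2 = 39
  5x1 + x2 + s3 = 51
  x1, x2, s1, s2, s3 ≥ 0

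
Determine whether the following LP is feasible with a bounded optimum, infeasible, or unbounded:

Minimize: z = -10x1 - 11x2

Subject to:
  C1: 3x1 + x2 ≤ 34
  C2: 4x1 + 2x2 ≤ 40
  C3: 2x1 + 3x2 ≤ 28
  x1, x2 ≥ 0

Feasible with a bounded optimal solution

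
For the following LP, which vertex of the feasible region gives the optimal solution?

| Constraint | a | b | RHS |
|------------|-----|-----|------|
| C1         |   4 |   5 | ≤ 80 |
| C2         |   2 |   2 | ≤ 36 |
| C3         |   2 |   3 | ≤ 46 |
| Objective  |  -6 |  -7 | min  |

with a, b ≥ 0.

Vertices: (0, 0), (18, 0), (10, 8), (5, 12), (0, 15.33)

Evaluate the objective at each vertex of the feasible region:
  z(0, 0) = 0
  z(18, 0) = -108
  z(10, 8) = -116  ←
  z(5, 12) = -114
  z(0, 15.33) = -107.3
The minimum is at a = 10, b = 8.

(10, 8)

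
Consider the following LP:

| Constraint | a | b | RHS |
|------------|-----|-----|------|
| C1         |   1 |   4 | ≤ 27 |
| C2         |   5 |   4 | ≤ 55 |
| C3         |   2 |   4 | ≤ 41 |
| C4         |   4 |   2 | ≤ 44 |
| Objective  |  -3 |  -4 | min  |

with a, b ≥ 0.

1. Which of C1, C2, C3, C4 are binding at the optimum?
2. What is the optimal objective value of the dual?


1. C1, C2
2. -41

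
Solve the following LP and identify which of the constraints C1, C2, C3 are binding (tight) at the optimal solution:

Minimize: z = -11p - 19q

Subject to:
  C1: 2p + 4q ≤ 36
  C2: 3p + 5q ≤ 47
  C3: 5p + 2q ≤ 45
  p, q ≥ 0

At p = 4, q = 7, compute slack b - a·x for each constraint:
  C1: 36 − 36 = 0  (binding)
  C2: 47 − 47 = 0  (binding)
  C3: 45 − 34 = 11  (slack)

Optimal: p = 4, q = 7
Binding: C1, C2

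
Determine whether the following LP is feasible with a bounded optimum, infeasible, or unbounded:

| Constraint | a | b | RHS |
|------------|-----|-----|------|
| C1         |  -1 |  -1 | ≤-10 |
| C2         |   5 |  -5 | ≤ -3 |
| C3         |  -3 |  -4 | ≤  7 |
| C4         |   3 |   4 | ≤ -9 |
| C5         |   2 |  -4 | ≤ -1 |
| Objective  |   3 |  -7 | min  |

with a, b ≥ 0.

Infeasible (no feasible solution exists)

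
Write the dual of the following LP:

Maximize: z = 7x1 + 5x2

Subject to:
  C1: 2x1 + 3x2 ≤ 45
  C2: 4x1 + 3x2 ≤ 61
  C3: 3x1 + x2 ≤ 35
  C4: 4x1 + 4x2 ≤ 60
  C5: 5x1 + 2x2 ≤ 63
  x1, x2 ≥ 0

Primal max cᵀx s.t. Ax ≤ b, x ≥ 0  →  Dual min bᵀy s.t. Aᵀy ≥ c, y ≥ 0.

Minimize: z = 45y1 + 61y2 + 35y3 + 60y4 + 63y5

Subject to:
  2y1 + 4y2 + 3y3 + 4y4 + 5y5 ≥ 7
  3y1 + 3y2 + y3 + 4y4 + 2y5 ≥ 5
  y1, y2, y3, y4, y5 ≥ 0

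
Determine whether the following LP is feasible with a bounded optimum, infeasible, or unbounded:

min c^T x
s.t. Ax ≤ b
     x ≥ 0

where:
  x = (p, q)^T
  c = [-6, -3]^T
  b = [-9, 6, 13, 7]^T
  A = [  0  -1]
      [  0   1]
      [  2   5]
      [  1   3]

Infeasible (no feasible solution exists)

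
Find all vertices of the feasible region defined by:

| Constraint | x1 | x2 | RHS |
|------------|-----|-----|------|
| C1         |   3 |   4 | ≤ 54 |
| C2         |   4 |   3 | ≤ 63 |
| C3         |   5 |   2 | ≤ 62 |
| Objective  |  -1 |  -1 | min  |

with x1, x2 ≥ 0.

(0, 0), (12.4, 0), (10, 6), (0, 13.5)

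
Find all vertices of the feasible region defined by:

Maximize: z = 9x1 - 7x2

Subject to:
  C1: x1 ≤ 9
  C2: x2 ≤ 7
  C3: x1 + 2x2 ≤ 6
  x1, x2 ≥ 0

(0, 0), (6, 0), (0, 3)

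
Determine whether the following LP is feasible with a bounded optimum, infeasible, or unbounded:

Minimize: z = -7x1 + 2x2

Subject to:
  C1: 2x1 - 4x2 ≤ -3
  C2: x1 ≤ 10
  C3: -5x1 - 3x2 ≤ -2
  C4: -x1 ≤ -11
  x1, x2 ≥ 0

Infeasible (no feasible solution exists)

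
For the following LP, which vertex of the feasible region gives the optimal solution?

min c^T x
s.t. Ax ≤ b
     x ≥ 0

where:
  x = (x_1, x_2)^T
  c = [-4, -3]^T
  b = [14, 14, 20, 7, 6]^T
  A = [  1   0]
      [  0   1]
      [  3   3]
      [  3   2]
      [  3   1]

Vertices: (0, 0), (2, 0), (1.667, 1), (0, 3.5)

Evaluate the objective at each vertex of the feasible region:
  z(0, 0) = 0
  z(2, 0) = -8
  z(1.667, 1) = -9.667
  z(0, 3.5) = -10.5  ←
The minimum is at x_1 = 0, x_2 = 3.5.

(0, 3.5)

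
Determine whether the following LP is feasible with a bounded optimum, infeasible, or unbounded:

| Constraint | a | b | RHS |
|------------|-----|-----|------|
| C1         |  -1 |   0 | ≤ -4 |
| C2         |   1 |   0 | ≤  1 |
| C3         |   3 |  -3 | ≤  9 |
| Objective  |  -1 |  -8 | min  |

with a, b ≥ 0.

Infeasible (no feasible solution exists)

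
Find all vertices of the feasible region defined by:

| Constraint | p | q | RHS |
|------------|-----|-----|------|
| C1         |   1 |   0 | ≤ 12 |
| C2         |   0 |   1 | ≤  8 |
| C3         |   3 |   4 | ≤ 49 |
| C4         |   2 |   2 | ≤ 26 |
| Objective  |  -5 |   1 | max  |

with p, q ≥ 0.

(0, 0), (12, 0), (12, 1), (5, 8), (0, 8)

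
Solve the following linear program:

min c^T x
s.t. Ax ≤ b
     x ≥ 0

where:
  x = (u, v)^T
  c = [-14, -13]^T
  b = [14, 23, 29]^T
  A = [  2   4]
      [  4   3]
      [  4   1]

Evaluate the objective at each vertex of the feasible region:
  z(0, 0) = 0
  z(5.75, 0) = -80.5
  z(5, 1) = -83  ←
  z(0, 3.5) = -45.5
The minimum is at u = 5, v = 1.

u = 5, v = 1, z = -83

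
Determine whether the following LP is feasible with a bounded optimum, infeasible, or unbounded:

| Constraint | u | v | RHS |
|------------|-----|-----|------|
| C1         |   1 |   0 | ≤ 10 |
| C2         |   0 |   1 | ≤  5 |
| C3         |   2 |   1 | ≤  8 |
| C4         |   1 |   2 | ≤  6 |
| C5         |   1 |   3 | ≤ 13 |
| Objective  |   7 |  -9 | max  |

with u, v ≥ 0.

Feasible with a bounded optimal solution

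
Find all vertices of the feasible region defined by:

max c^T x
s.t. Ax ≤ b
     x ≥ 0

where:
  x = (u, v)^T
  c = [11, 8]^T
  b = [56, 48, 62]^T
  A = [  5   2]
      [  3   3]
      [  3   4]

(0, 0), (11.2, 0), (8, 8), (2, 14), (0, 15.5)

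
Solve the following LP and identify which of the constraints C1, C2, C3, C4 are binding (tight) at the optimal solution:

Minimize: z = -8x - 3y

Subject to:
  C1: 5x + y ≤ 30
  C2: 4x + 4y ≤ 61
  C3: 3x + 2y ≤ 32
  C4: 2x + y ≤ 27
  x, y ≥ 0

At x = 4, y = 10, compute slack b - a·x for each constraint:
  C1: 30 − 30 = 0  (binding)
  C2: 61 − 56 = 5  (slack)
  C3: 32 − 32 = 0  (binding)
  C4: 27 − 18 = 9  (slack)

Optimal: x = 4, y = 10
Binding: C1, C3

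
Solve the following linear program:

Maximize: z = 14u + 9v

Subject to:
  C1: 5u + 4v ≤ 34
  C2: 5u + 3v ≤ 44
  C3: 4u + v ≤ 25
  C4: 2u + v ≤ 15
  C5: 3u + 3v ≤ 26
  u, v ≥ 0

Evaluate the objective at each vertex of the feasible region:
  z(0, 0) = 0
  z(6.25, 0) = 87.5
  z(6, 1) = 93  ←
  z(0, 8.5) = 76.5
The maximum is at u = 6, v = 1.

u = 6, v = 1, z = 93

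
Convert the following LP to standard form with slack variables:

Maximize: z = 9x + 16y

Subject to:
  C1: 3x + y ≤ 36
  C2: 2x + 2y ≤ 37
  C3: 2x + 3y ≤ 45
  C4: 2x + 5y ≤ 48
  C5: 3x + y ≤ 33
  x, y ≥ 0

max z = 9x + 16y

s.t.
  3x + y + s1 = 36
  2x + 2y + s2 = 37
  2x + 3y + s3 = 45
  2x + 5y + s4 = 48
  3x + y + s5 = 33
  x, y, s1, s2, s3, s4, s5 ≥ 0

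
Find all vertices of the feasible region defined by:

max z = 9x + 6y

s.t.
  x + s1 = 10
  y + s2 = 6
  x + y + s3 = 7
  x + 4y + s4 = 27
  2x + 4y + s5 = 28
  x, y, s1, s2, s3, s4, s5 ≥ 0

(0, 0), (7, 0), (1, 6), (0, 6)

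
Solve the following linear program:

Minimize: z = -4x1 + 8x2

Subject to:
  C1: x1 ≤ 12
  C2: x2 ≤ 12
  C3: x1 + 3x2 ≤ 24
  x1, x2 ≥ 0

Evaluate the objective at each vertex of the feasible region:
  z(0, 0) = 0
  z(12, 0) = -48  ←
  z(12, 4) = -16
  z(0, 8) = 64
The minimum is at x1 = 12, x2 = 0.

x1 = 12, x2 = 0, z = -48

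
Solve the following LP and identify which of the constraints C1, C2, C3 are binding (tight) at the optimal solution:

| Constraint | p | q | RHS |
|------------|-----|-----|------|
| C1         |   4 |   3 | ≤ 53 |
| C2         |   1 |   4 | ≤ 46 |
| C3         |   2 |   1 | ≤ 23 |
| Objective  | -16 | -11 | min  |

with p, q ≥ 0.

At p = 8, q = 7, compute slack b - a·x for each constraint:
  C1: 53 − 53 = 0  (binding)
  C2: 46 − 36 = 10  (slack)
  C3: 23 − 23 = 0  (binding)

Optimal: p = 8, q = 7
Binding: C1, C3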